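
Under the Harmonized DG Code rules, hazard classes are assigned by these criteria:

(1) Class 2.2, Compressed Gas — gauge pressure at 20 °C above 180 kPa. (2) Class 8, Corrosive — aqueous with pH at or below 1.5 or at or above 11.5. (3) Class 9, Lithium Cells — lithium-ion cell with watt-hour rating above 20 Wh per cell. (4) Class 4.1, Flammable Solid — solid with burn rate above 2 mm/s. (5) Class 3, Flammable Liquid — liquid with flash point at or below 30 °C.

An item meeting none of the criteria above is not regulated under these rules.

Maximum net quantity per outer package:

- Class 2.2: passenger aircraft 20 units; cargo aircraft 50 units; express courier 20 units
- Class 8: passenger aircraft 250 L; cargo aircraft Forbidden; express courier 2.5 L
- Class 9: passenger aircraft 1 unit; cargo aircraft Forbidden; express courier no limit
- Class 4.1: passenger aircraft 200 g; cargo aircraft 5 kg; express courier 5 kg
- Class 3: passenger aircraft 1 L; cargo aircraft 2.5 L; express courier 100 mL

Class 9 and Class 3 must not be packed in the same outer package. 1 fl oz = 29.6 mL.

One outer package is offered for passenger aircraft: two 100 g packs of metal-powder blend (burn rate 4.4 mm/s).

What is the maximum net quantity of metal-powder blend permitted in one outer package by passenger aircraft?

200 g

The metal-powder blend has burn rate 4.4 mm/s, which is > 2 mm/s, so it is Class 4.1 (Flammable Solid).
The passenger aircraft limit for Class 4.1 is 200 g.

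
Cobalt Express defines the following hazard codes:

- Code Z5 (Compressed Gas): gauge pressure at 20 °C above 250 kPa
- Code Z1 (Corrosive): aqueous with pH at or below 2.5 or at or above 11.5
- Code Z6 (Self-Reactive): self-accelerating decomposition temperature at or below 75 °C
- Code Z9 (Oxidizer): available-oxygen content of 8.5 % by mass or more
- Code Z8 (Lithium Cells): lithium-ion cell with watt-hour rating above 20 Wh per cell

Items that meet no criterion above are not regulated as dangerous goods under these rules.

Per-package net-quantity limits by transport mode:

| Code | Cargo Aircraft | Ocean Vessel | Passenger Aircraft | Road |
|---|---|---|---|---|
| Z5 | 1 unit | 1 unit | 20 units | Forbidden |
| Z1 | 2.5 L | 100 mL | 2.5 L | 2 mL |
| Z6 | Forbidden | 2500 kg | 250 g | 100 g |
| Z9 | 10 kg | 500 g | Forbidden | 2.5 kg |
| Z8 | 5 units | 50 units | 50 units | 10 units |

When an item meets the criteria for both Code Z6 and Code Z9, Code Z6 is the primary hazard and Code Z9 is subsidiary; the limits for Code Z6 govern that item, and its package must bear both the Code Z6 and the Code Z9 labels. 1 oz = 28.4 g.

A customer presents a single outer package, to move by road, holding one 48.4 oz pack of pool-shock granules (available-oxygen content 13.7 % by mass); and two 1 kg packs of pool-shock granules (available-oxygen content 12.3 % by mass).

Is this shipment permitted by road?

The pool-shock granules have available-oxygen content 13.7 % by mass, which is ≥ 8.5 % by mass, so they are Code Z9 (Oxidizer).
Pool-shock granules: available-oxygen content 12.3 % by mass ≥ 8.5 % by mass → Code Z9 (Oxidizer).
Code Z9 net quantity: (one 48.4 oz pack = 1374.56 g) + (two 1 kg packs = 2 kg) = 3374.56 g.
3374.56 g > 2.5 kg (road limit, Code Z9) — over the limit.

No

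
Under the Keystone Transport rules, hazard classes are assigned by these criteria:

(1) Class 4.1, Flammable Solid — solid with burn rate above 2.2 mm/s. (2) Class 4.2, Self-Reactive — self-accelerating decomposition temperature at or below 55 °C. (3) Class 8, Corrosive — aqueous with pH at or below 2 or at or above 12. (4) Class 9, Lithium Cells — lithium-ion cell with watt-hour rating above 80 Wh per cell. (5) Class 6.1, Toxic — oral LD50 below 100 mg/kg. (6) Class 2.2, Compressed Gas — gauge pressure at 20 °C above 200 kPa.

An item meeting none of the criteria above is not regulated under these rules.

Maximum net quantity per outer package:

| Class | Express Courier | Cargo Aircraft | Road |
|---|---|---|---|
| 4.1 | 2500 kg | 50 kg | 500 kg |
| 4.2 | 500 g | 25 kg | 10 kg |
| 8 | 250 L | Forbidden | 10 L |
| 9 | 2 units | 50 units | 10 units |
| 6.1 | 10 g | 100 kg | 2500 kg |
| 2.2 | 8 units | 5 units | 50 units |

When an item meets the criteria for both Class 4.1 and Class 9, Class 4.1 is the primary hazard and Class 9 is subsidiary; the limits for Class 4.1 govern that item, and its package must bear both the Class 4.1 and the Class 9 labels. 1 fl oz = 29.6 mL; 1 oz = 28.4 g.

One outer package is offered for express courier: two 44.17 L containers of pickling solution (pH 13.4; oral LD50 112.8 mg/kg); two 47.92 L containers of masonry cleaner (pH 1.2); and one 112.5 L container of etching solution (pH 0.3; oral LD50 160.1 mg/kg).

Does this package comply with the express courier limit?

With pH 13.4 (≥ 12), the pickling solution falls in Class 8.
With pH 1.2 (≤ 2), the masonry cleaner falls in Class 8.
pH 0.3 meets the Class 8 criterion (Corrosive), so the etching solution is Class 8.
Class 8 net quantity: (two 44.17 L containers = 88.34 L) + (two 47.92 L containers = 95.84 L) + 112.5 L = 296.68 L.
296.68 L > 250 L (express courier limit, Class 8) — over the limit.

No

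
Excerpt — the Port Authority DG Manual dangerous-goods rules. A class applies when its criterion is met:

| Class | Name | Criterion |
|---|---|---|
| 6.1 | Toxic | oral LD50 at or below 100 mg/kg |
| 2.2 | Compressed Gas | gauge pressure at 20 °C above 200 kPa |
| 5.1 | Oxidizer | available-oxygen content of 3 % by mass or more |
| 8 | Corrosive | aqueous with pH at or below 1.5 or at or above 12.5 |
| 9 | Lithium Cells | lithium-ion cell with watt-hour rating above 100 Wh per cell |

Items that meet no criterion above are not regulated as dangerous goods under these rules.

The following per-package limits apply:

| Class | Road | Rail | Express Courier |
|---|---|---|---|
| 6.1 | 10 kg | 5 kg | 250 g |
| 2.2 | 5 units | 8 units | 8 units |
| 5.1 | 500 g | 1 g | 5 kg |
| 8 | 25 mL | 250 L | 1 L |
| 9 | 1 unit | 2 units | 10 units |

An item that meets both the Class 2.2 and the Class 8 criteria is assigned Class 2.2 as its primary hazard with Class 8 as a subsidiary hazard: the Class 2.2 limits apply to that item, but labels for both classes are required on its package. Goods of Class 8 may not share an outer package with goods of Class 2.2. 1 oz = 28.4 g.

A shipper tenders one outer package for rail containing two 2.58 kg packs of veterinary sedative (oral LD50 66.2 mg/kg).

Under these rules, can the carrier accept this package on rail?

No

With oral LD50 66.2 mg/kg (≤ 100 mg/kg), the veterinary sedative falls in Class 6.1.
Class 6.1 quantity: two 2.58 kg packs = 5.16 kg.
5.16 kg exceeds the rail limit of 5 kg for Class 6.1.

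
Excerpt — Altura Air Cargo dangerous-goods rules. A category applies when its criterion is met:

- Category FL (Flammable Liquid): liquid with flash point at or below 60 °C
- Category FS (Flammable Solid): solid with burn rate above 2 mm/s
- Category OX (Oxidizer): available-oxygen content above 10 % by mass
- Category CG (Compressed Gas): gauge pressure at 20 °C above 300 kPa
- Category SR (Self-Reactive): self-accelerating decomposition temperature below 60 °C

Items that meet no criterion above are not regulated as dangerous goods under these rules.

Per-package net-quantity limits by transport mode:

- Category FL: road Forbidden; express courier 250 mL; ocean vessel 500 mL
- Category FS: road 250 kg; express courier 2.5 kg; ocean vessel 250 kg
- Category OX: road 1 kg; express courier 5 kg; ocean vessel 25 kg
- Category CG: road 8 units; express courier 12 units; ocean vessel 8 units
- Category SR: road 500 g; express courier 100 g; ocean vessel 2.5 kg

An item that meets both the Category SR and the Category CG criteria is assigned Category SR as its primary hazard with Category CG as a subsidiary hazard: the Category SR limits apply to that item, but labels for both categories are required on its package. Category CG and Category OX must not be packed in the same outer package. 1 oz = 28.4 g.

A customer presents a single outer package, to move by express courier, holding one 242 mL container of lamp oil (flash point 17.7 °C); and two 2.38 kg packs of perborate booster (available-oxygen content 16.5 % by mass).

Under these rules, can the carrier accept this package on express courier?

With flash point 17.7 °C (≤ 60 °C), the lamp oil falls in Category FL.
Perborate booster: available-oxygen content 16.5 % by mass > 10 % by mass → Category OX (Oxidizer).
Category FL quantity: 242 mL.
242 mL ≤ 250 mL (express courier limit, Category FL) — within limit.
Category OX quantity: two 2.38 kg packs = 4.76 kg.
That is within the Category OX express courier limit of 5 kg.
The segregation rule (Category CG with Category OX) does not apply to Category FL with Category OX.
Every hazard category is within its express courier limit and no segregation rule is violated.

Yes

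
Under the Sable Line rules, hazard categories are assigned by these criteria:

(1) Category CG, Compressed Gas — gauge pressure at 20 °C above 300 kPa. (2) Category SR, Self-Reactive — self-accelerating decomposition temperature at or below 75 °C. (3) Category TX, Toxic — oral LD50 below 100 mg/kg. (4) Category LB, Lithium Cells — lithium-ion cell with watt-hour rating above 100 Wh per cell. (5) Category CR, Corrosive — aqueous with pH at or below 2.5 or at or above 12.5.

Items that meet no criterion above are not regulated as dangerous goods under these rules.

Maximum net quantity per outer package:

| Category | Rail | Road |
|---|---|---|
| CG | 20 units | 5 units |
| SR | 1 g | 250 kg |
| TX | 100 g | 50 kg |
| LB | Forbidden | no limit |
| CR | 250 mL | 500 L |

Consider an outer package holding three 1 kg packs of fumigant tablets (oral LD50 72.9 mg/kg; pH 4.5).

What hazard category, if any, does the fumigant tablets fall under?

Fumigant tablets: oral LD50 72.9 mg/kg < 100 mg/kg → Category TX (Toxic).

Category TX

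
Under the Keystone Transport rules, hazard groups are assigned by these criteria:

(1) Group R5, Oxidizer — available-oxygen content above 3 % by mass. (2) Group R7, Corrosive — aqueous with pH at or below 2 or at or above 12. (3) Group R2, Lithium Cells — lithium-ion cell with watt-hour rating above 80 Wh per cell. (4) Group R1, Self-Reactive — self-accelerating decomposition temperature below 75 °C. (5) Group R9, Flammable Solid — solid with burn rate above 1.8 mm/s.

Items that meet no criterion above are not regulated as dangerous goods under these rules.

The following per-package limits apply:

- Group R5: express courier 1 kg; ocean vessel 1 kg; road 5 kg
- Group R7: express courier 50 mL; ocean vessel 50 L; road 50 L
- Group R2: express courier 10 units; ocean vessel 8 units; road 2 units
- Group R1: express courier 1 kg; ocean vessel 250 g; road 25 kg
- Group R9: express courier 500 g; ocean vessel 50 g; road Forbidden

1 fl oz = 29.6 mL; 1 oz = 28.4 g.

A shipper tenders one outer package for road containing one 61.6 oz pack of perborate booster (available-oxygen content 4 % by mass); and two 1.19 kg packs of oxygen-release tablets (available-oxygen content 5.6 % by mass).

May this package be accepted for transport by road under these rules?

With available-oxygen content 4 % by mass (> 3 % by mass), the perborate booster falls in Group R5.
Oxygen-release tablets: available-oxygen content 5.6 % by mass > 3 % by mass → Group R5 (Oxidizer).
Total Group R5: (one 61.6 oz pack = 1749.44 g) + (two 1.19 kg packs = 2.38 kg) = 4129.44 g.
4129.44 g ≤ 5 kg (road limit, Group R5) — within limit.

Yes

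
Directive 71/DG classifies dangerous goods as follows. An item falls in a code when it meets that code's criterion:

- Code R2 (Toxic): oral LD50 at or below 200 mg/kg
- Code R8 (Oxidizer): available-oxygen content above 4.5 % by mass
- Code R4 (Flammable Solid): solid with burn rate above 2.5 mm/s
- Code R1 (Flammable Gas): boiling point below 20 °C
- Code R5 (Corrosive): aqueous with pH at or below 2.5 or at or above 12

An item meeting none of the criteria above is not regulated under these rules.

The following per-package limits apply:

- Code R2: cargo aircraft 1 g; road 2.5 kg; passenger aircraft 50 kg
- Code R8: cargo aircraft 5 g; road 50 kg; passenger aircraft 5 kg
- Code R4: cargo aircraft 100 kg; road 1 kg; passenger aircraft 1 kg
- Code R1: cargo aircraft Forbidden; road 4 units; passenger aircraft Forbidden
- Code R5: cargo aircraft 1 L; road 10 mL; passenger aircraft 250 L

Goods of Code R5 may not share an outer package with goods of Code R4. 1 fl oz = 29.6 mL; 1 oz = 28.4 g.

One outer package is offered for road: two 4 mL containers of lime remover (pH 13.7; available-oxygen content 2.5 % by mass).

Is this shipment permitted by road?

With pH 13.7 (≥ 12), the lime remover falls in Code R5.
Code R5 quantity: two 4 mL containers = 8 mL.
8 mL ≤ 10 mL (road limit, Code R5) — within limit.

Yes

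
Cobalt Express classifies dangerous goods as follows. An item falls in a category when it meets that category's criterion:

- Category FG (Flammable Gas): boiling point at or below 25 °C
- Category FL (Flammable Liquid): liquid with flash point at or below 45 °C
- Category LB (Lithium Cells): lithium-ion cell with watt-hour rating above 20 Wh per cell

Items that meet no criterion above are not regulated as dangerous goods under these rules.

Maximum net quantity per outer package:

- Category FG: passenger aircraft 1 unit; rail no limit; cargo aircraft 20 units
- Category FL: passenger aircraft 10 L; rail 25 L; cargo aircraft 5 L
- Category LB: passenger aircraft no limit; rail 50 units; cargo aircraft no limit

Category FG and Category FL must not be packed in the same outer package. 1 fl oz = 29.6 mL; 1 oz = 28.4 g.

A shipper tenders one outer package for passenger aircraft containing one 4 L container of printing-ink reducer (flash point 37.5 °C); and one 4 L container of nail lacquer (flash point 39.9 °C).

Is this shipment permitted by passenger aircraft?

Yes

Printing-ink reducer: flash point 37.5 °C ≤ 45 °C → Category FL (Flammable Liquid).
With flash point 39.9 °C (≤ 45 °C), the nail lacquer falls in Category FL.
Total Category FL: 4 L + 4 L = 8 L.
8 L ≤ 10 L (passenger aircraft limit, Category FL) — within limit.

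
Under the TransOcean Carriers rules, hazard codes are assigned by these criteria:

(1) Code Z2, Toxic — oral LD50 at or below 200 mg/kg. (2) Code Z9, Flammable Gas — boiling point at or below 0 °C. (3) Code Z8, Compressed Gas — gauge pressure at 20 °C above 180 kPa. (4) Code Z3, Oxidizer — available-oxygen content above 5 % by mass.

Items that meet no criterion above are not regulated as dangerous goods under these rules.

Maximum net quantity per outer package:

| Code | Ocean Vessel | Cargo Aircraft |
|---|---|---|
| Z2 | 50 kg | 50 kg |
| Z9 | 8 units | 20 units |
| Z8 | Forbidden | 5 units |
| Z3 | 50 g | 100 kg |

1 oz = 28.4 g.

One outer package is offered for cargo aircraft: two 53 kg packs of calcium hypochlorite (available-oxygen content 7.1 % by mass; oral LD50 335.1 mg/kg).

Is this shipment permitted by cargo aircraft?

No

Available-oxygen content 7.1 % by mass meets the Code Z3 criterion (Oxidizer), so the calcium hypochlorite is Code Z3.
Code Z3 quantity: two 53 kg packs = 106 kg.
106 kg exceeds the cargo aircraft limit of 100 kg for Code Z3.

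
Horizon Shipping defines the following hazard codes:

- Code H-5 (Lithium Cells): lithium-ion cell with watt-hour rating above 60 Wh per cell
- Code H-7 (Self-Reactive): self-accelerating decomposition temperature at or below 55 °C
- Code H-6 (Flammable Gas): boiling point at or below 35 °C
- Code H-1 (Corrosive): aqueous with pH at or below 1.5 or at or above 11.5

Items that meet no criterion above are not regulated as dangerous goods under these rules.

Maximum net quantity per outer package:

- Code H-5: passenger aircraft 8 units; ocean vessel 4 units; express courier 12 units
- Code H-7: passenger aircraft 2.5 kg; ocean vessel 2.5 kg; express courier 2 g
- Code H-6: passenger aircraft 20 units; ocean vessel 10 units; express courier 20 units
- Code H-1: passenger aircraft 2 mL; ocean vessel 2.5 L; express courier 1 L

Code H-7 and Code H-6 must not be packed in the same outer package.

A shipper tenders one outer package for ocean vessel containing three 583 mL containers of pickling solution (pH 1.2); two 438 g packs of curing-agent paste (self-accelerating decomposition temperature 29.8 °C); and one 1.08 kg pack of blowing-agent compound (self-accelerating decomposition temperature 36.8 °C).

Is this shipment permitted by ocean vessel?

pH 1.2 meets the Code H-1 criterion (Corrosive), so the pickling solution is Code H-1.
The curing-agent paste has self-accelerating decomposition temperature 29.8 °C, which is ≤ 55 °C, so it is Code H-7 (Self-Reactive).
Self-accelerating decomposition temperature 36.8 °C meets the Code H-7 criterion (Self-Reactive), so the blowing-agent compound is Code H-7.
Total Code H-7: (two 438 g packs = 876 g) + 1.08 kg = 1.956 kg.
1.956 kg is within the ocean vessel limit of 2.5 kg for Code H-7.
Code H-1 quantity: three 583 mL containers = 1.749 L.
1.749 L ≤ 2.5 L (ocean vessel limit, Code H-1) — within limit.
The segregation rule (Code H-7 with Code H-6) does not apply to Code H-7 with Code H-1.
Every hazard code is within its ocean vessel limit and no segregation rule is violated.

Yes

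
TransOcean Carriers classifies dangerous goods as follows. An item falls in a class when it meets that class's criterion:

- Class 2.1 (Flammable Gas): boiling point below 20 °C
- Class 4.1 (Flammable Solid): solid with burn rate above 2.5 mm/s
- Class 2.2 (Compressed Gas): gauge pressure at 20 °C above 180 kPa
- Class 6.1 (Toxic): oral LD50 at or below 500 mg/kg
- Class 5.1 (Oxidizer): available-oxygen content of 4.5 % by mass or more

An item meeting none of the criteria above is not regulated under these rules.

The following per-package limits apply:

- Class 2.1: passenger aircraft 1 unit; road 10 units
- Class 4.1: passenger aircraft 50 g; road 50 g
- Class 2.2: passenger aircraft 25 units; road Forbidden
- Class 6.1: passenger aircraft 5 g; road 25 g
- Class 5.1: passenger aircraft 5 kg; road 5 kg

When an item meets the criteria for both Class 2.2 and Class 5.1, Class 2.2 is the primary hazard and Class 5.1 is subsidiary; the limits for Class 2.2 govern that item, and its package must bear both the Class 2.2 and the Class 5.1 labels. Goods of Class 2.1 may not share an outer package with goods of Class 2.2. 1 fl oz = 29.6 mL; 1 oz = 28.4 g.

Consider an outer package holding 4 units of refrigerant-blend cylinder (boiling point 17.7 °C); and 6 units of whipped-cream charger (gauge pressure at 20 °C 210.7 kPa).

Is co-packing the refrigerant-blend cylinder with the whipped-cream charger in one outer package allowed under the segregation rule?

With boiling point 17.7 °C (< 20 °C), the refrigerant-blend cylinder falls in Class 2.1.
The whipped-cream charger has gauge pressure at 20 °C 210.7 kPa, which is > 180 kPa, so it is Class 2.2 (Compressed Gas).
Class 2.1 and Class 2.2 may not share an outer package.

No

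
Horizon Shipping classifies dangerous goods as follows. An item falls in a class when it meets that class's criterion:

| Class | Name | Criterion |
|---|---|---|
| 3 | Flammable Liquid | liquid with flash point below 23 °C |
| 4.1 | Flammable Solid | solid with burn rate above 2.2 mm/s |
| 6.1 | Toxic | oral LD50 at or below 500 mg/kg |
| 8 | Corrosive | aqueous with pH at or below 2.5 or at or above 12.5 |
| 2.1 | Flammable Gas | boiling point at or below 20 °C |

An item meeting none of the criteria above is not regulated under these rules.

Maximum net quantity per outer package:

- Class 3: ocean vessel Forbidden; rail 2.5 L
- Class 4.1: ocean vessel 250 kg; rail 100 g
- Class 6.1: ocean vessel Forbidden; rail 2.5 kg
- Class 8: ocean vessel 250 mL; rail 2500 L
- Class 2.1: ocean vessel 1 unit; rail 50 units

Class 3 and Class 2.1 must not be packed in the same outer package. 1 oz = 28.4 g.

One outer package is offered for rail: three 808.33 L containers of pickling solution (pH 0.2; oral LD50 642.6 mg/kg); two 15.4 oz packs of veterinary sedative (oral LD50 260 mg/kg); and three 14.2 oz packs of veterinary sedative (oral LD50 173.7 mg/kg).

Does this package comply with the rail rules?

Pickling solution: pH 0.2 ≤ 2.5 → Class 8 (Corrosive).
Veterinary sedative: oral LD50 260 mg/kg ≤ 500 mg/kg → Class 6.1 (Toxic).
The veterinary sedative has oral LD50 173.7 mg/kg, which is ≤ 500 mg/kg, so it is Class 6.1 (Toxic).
Total Class 6.1: (two 15.4 oz packs = 874.72 g) + (three 14.2 oz packs = 1209.84 g) = 2084.56 g.
2084.56 g ≤ 2.5 kg (rail limit, Class 6.1) — within limit.
Class 8 quantity: three 808.33 L containers = 2424.99 L.
2424.99 L is within the rail limit of 2500 L for Class 8.
The segregation rule (Class 3 with Class 2.1) does not apply to Class 6.1 with Class 8.
Every hazard class is within its rail limit and no segregation rule is violated.

Yes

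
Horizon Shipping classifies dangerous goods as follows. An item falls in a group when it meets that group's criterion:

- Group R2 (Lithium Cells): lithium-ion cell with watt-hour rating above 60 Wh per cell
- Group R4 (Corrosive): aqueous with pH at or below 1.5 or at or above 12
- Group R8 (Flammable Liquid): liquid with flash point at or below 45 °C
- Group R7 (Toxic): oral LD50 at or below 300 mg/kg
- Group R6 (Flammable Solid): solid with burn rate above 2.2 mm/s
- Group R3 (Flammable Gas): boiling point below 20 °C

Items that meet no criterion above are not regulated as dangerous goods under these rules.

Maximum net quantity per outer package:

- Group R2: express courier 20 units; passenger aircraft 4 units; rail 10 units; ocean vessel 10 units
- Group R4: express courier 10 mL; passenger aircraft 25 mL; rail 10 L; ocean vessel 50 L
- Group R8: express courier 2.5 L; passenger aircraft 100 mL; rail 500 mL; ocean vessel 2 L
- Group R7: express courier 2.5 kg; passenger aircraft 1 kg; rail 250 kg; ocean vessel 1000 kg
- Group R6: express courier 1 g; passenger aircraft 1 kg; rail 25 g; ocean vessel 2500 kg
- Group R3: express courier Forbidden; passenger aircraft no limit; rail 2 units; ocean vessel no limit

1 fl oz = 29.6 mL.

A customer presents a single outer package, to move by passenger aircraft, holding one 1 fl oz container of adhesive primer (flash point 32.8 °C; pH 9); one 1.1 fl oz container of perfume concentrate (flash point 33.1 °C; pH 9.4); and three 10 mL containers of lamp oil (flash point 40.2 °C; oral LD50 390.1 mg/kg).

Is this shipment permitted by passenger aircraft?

Yes

With flash point 32.8 °C (≤ 45 °C), the adhesive primer falls in Group R8.
Flash point 33.1 °C meets the Group R8 criterion (Flammable Liquid), so the perfume concentrate is Group R8.
Lamp oil: flash point 40.2 °C ≤ 45 °C → Group R8 (Flammable Liquid).
Total Group R8: (one 1 fl oz container = 29.6 mL) + (one 1.1 fl oz container = 32.56 mL) + (three 10 mL containers = 30 mL) = 92.16 mL.
92.16 mL is within the passenger aircraft limit of 100 mL for Group R8.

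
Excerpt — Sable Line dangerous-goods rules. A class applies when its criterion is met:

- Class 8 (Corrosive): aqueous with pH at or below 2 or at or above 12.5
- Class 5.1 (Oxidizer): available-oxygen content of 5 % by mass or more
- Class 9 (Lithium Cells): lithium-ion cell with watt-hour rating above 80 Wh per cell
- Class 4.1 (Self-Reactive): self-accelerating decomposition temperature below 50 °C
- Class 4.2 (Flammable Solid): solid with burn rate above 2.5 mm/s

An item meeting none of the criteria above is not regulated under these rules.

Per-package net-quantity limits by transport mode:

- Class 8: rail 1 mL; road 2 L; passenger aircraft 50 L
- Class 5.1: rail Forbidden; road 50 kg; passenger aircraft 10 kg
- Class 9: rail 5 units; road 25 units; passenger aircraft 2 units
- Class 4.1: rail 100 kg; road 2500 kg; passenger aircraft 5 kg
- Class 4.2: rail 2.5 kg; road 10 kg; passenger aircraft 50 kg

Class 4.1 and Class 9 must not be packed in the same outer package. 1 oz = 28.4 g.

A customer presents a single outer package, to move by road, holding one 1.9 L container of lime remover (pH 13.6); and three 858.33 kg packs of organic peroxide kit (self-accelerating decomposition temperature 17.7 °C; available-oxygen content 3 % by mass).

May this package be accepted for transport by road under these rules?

pH 13.6 meets the Class 8 criterion (Corrosive), so the lime remover is Class 8.
With self-accelerating decomposition temperature 17.7 °C (< 50 °C), the organic peroxide kit falls in Class 4.1.
Class 8 quantity: 1.9 L.
1.9 L ≤ 2 L (road limit, Class 8) — within limit.
Class 4.1 quantity: three 858.33 kg packs = 2574.99 kg.
That exceeds the Class 4.1 road limit of 2500 kg.
The segregation rule (Class 4.1 with Class 9) does not apply to Class 8 with Class 4.1.

No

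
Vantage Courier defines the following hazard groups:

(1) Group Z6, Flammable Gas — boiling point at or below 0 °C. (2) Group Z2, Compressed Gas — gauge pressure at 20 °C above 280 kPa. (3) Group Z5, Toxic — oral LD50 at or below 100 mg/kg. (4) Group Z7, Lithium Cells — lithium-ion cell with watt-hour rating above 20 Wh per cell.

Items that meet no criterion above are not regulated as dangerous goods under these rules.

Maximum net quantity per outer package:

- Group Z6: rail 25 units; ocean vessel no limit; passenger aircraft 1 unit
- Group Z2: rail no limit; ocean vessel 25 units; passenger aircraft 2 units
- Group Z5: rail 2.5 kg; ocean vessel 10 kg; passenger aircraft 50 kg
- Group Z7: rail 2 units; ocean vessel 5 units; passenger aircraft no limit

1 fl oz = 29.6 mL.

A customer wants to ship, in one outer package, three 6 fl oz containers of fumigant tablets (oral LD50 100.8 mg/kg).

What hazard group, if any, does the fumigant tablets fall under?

Not regulated

oral LD50 100.8 mg/kg is not below 100 mg/kg, so Group Z5 does not apply.
No criterion is met, so the item is not regulated.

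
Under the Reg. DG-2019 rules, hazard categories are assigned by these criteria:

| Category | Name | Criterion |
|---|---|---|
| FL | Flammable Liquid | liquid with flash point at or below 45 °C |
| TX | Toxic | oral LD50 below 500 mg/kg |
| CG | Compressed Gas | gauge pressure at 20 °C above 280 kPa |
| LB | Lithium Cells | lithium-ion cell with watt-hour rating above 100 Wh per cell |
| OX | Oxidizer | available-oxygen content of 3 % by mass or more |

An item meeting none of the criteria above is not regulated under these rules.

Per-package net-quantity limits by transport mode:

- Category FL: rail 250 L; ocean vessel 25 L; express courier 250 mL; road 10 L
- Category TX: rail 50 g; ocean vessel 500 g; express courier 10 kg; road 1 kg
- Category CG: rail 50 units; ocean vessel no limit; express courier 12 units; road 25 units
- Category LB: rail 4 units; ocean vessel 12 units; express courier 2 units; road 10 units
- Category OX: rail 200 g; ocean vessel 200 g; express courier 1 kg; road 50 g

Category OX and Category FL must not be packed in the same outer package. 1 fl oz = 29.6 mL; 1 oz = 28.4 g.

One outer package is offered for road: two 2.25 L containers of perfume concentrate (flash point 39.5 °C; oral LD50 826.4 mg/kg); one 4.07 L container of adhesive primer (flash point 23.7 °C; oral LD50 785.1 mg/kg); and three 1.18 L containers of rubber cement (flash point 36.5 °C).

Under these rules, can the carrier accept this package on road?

No

Perfume concentrate: flash point 39.5 °C ≤ 45 °C → Category FL (Flammable Liquid).
With flash point 23.7 °C (≤ 45 °C), the adhesive primer falls in Category FL.
The rubber cement has flash point 36.5 °C, which is ≤ 45 °C, so it is Category FL (Flammable Liquid).
Total Category FL: (two 2.25 L containers = 4.5 L) + 4.07 L + (three 1.18 L containers = 3.54 L) = 12.11 L.
12.11 L > 10 L (road limit, Category FL) — over the limit.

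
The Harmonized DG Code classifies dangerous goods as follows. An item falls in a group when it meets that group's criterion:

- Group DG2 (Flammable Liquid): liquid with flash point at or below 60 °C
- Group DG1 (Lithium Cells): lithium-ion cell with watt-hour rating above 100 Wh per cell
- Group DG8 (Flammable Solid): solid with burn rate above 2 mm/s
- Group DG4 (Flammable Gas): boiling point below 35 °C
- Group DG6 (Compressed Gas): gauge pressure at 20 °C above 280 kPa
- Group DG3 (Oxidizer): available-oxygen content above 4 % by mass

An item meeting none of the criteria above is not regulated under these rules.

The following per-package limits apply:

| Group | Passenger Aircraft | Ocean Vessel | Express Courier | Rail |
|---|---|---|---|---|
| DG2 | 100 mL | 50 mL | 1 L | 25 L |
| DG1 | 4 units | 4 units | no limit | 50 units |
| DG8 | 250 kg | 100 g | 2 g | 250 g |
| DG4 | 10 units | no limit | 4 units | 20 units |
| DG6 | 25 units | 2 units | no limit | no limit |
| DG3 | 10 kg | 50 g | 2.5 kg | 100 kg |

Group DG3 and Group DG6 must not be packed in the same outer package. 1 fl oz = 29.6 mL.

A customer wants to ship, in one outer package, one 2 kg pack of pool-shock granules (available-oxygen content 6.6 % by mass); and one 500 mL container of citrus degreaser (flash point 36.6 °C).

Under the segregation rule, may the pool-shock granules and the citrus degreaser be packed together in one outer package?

Yes

Available-oxygen content 6.6 % by mass meets the Group DG3 criterion (Oxidizer), so the pool-shock granules are Group DG3.
Citrus degreaser: flash point 36.6 °C ≤ 60 °C → Group DG2 (Flammable Liquid).
No segregation rule bars Group DG3 with Group DG2.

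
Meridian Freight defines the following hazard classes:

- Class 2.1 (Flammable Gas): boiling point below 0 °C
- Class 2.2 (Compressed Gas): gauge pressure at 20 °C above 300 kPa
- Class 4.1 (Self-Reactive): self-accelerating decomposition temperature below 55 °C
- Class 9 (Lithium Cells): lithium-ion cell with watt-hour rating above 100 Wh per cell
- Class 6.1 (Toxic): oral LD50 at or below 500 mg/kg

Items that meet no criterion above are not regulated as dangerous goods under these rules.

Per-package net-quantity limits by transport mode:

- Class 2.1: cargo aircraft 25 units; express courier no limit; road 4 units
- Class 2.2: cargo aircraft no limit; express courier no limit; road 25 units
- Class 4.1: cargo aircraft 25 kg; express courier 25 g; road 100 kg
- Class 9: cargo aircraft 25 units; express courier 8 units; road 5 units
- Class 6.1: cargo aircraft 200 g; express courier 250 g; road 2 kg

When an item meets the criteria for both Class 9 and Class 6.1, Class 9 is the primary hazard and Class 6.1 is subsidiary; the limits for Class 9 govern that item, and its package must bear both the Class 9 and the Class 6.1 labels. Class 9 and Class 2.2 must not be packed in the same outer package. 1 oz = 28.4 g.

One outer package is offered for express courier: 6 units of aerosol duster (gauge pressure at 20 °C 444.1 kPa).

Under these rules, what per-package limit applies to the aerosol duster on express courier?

Aerosol duster: gauge pressure at 20 °C 444.1 kPa > 300 kPa → Class 2.2 (Compressed Gas).
The express courier limit for Class 2.2 is no limit.

no limit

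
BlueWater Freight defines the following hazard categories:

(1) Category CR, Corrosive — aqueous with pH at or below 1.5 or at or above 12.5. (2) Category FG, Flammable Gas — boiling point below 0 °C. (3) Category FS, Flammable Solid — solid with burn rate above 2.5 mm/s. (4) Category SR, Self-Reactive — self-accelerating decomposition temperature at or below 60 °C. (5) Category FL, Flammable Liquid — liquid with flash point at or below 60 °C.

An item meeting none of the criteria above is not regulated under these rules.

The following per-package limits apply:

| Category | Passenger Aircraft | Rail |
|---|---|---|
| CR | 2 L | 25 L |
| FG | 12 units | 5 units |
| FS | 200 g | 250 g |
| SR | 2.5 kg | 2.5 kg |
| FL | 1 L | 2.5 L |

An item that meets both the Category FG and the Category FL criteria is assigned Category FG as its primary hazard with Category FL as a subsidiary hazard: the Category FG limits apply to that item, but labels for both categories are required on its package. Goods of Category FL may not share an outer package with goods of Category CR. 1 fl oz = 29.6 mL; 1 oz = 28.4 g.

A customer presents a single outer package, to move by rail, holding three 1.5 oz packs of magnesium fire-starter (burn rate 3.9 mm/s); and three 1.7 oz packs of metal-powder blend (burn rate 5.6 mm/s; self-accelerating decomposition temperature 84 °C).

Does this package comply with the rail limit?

No

Burn rate 3.9 mm/s meets the Category FS criterion (Flammable Solid), so the magnesium fire-starter is Category FS.
The metal-powder blend has burn rate 5.6 mm/s, which is > 2.5 mm/s, so it is Category FS (Flammable Solid).
Total Category FS: (three 1.5 oz packs = 127.8 g) + (three 1.7 oz packs = 144.84 g) = 272.64 g.
272.64 g exceeds the rail limit of 250 g for Category FS.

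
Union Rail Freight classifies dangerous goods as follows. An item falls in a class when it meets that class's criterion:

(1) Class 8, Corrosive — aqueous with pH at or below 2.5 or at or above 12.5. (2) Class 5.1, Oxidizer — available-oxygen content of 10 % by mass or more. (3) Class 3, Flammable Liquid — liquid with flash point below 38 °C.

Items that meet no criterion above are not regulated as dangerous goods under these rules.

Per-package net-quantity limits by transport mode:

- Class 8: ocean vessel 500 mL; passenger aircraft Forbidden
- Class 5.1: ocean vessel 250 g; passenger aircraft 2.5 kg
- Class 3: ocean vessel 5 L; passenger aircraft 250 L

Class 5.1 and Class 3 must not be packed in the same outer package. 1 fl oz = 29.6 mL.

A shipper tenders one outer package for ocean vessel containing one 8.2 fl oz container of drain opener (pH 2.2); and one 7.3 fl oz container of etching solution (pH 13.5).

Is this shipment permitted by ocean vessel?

The drain opener has pH 2.2, which is ≤ 2.5, so it is Class 8 (Corrosive).
Etching solution: pH 13.5 ≥ 12.5 → Class 8 (Corrosive).
Class 8 net quantity: (one 8.2 fl oz container = 242.72 mL) + (one 7.3 fl oz container = 216.08 mL) = 458.8 mL.
That is within the Class 8 ocean vessel limit of 500 mL.

Yes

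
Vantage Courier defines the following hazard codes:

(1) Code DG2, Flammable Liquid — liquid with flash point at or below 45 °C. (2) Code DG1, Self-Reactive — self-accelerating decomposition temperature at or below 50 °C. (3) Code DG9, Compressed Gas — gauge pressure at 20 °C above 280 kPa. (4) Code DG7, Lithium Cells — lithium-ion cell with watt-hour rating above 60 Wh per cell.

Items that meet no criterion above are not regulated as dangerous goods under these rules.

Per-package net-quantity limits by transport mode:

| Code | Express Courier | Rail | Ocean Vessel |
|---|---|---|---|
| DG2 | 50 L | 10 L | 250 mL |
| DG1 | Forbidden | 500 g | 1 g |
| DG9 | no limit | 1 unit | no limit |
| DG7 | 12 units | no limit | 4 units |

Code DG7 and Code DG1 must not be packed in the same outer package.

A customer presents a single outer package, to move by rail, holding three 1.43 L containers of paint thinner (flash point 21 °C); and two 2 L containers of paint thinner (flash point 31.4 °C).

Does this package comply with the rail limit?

Yes

Paint thinner: flash point 21 °C ≤ 45 °C → Code DG2 (Flammable Liquid).
Flash point 31.4 °C meets the Code DG2 criterion (Flammable Liquid), so the paint thinner is Code DG2.
Total Code DG2: (three 1.43 L containers = 4.29 L) + (two 2 L containers = 4 L) = 8.29 L.
That is within the Code DG2 rail limit of 10 L.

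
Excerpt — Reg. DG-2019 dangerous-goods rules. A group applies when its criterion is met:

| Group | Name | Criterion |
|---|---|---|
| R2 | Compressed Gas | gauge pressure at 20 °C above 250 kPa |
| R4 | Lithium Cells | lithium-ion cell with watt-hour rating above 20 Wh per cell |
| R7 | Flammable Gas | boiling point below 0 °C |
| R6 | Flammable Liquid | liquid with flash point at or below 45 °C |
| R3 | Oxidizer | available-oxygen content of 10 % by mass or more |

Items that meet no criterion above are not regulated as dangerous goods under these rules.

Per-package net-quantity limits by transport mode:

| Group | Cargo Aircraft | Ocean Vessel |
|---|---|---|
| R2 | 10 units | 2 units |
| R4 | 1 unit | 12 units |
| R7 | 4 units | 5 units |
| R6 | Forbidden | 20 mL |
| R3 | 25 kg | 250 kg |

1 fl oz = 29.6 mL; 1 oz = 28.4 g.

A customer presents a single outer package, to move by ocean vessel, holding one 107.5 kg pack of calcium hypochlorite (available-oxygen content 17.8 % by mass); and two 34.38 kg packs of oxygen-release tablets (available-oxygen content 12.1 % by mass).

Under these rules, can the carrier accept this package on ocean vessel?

Yes

Calcium hypochlorite: available-oxygen content 17.8 % by mass ≥ 10 % by mass → Group R3 (Oxidizer).
Available-oxygen content 12.1 % by mass meets the Group R3 criterion (Oxidizer), so the oxygen-release tablets are Group R3.
Group R3 net quantity: 107.5 kg + (two 34.38 kg packs = 68.76 kg) = 176.26 kg.
176.26 kg ≤ 250 kg (ocean vessel limit, Group R3) — within limit.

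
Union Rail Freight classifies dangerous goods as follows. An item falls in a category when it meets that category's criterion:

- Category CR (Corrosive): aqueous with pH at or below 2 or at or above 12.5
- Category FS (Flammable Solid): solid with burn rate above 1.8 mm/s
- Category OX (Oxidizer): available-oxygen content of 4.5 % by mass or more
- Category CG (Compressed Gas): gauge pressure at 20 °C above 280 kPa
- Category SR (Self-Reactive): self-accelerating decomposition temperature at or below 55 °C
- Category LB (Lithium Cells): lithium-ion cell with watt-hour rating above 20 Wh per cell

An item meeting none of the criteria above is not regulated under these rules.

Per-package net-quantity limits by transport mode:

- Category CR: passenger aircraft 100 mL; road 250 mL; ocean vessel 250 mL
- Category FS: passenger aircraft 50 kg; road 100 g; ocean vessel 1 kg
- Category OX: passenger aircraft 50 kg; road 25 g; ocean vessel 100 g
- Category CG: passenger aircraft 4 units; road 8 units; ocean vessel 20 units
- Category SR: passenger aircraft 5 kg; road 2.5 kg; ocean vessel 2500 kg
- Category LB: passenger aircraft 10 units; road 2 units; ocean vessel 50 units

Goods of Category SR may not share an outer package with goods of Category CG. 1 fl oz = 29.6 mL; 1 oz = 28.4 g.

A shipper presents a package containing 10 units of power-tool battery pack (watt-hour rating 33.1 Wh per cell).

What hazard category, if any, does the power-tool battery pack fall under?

Power-tool battery pack: watt-hour rating 33.1 Wh per cell > 20 Wh per cell → Category LB (Lithium Cells).

Category LB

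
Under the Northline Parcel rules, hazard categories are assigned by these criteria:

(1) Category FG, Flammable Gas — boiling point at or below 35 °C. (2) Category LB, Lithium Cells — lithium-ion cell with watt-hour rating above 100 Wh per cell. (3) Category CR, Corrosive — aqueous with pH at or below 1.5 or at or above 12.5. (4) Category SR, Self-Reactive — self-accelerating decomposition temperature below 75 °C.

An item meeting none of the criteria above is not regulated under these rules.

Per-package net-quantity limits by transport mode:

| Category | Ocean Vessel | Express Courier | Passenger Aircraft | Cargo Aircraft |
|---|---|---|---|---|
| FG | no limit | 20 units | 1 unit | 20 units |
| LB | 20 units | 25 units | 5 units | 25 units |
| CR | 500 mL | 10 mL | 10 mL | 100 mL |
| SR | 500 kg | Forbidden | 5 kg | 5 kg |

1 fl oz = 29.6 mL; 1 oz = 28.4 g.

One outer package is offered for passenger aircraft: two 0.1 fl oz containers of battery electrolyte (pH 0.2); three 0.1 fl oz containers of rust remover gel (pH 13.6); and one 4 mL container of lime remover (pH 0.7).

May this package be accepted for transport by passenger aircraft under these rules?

No

With pH 0.2 (≤ 1.5), the battery electrolyte falls in Category CR.
The rust remover gel has pH 13.6, which is ≥ 12.5, so it is Category CR (Corrosive).
The lime remover has pH 0.7, which is ≤ 1.5, so it is Category CR (Corrosive).
Total Category CR: (two 0.1 fl oz containers = 5.92 mL) + (three 0.1 fl oz containers = 8.88 mL) + 4 mL = 18.8 mL.
18.8 mL exceeds the passenger aircraft limit of 10 mL for Category CR.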